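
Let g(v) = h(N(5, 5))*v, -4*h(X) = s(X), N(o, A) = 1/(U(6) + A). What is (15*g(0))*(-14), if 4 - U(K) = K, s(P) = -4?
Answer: 0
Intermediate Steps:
U(K) = 4 - K
N(o, A) = 1/(-2 + A) (N(o, A) = 1/((4 - 1*6) + A) = 1/((4 - 6) + A) = 1/(-2 + A))
h(X) = 1 (h(X) = -¼*(-4) = 1)
g(v) = v (g(v) = 1*v = v)
(15*g(0))*(-14) = (15*0)*(-14) = 0*(-14) = 0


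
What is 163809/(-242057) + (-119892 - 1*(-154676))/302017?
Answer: -41053392065/73105328969 ≈ -0.56157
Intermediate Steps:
163809/(-242057) + (-119892 - 1*(-154676))/302017 = 163809*(-1/242057) + (-119892 + 154676)*(1/302017) = -163809/242057 + 34784*(1/302017) = -163809/242057 + 34784/302017 = -41053392065/73105328969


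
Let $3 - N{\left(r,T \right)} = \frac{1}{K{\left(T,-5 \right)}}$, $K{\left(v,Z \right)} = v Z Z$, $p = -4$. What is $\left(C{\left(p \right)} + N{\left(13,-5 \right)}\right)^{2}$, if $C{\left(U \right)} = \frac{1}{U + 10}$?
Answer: $\frac{5669161}{562500} \approx 10.079$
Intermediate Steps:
$C{\left(U \right)} = \frac{1}{10 + U}$
$K{\left(v,Z \right)} = v Z^{2}$ ($K{\left(v,Z \right)} = Z v Z = v Z^{2}$)
$N{\left(r,T \right)} = 3 - \frac{1}{25 T}$ ($N{\left(r,T \right)} = 3 - \frac{1}{T \left(-5\right)^{2}} = 3 - \frac{1}{T 25} = 3 - \frac{1}{25 T}$)
$\left(C{\left(p \right)} + N{\left(13,-5 \right)}\right)^{2} = \left(\frac{1}{10 - 4} + \left(3 - \frac{1}{25 \left(-5\right)}\right)\right)^{2} = \left(\frac{1}{6} + \left(3 - - \frac{1}{125}\right)\right)^{2} = \left(\frac{1}{6} + \left(3 + \frac{1}{125}\right)\right)^{2} = \left(\frac{1}{6} + \frac{376}{125}\right)^{2} = \left(\frac{2381}{750}\right)^{2} = \frac{5669161}{562500}$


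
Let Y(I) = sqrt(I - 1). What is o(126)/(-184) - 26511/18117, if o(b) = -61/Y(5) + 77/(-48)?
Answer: -996265/772992 ≈ -1.2888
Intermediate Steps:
Y(I) = sqrt(-1 + I)
o(b) = -1541/48 (o(b) = -61/sqrt(-1 + 5) + 77/(-48) = -61/(sqrt(4)) + 77*(-1/48) = -61/2 - 77/48 = -1541/48)
o(126)/(-184) - 26511/18117 = -1541/48/(-184) - 26511/18117 = -1541/48*(-1/184) - 26511*1/18117 = 67/384 - 8837/6039 = -996265/772992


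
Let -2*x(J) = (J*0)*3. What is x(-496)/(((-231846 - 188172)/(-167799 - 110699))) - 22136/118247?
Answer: -22136/118247 ≈ -0.18720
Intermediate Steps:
x(J) = 0 (x(J) = -J*0*3/2 = -0*3 = -½*0 = 0)
x(-496)/(((-231846 - 188172)/(-167799 - 110699))) - 22136/118247 = 0/(((-231846 - 188172)/(-167799 - 110699))) - 22136/118247 = 0/((-420018/(-278498))) - 22136*1/118247 = 0/((-420018*(-1/278498))) - 22136/118247 = 0/(210009/139249) - 22136/118247 = 0*(139249/210009) - 22136/118247 = 0 - 22136/118247 = -22136/118247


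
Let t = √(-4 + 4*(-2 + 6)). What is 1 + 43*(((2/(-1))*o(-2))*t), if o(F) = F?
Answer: 1 + 344*√3 ≈ 596.83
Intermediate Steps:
t = 2*√3 (t = √(-4 + 4*4) = √(-4 + 16) = √12 = 2*√3 ≈ 3.4641)
1 + 43*(((2/(-1))*o(-2))*t) = 1 + 43*(((2/(-1))*(-2))*(2*√3)) = 1 + 43*(((2*(-1))*(-2))*(2*√3)) = 1 + 43*((-2*(-2))*(2*√3)) = 1 + 43*(4*(2*√3)) = 1 + 43*(8*√3) = 1 + 344*√3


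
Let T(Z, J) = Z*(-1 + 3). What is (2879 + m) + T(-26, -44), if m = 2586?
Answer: 5413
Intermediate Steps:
T(Z, J) = 2*Z (T(Z, J) = Z*2 = 2*Z)
(2879 + m) + T(-26, -44) = (2879 + 2586) + 2*(-26) = 5465 - 52 = 5413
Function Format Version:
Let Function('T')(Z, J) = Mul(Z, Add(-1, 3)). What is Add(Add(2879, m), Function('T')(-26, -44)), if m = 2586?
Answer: 5413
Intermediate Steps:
Function('T')(Z, J) = Mul(2, Z) (Function('T')(Z, J) = Mul(Z, 2) = Mul(2, Z))
Add(Add(2879, m), Function('T')(-26, -44)) = Add(Add(2879, 2586), Mul(2, -26)) = Add(5465, -52) = 5413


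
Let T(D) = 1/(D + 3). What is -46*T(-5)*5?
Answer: 115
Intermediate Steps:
T(D) = 1/(3 + D)
-46*T(-5)*5 = -46/(3 - 5)*5 = -46/(-2)*5 = -46*(-½)*5 = 23*5 = 115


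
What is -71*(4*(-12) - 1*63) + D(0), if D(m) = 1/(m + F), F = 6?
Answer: 47287/6 ≈ 7881.2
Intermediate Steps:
D(m) = 1/(6 + m) (D(m) = 1/(m + 6) = 1/(6 + m))
-71*(4*(-12) - 1*63) + D(0) = -71*(4*(-12) - 1*63) + 1/(6 + 0) = -71*(-48 - 63) + 1/6 = -71*(-111) + ⅙ = 7881 + ⅙ = 47287/6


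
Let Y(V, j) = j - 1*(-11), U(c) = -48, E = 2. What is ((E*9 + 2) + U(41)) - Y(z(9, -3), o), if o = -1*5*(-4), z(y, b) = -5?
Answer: -59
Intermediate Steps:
o = 20 (o = -5*(-4) = 20)
Y(V, j) = 11 + j (Y(V, j) = j + 11 = 11 + j)
((E*9 + 2) + U(41)) - Y(z(9, -3), o) = ((2*9 + 2) - 48) - (11 + 20) = ((18 + 2) - 48) - 1*31 = (20 - 48) - 31 = -28 - 31 = -59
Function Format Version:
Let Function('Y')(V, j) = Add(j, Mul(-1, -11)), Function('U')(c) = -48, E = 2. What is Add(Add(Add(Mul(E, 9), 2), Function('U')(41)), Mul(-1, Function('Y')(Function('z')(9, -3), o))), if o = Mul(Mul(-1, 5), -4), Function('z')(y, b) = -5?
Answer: -59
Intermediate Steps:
o = 20 (o = Mul(-5, -4) = 20)
Function('Y')(V, j) = Add(11, j) (Function('Y')(V, j) = Add(j, 11) = Add(11, j))
Add(Add(Add(Mul(E, 9), 2), Function('U')(41)), Mul(-1, Function('Y')(Function('z')(9, -3), o))) = Add(Add(Add(Mul(2, 9), 2), -48), Mul(-1, Add(11, 20))) = Add(Add(Add(18, 2), -48), Mul(-1, 31)) = Add(Add(20, -48), -31) = Add(-28, -31) = -59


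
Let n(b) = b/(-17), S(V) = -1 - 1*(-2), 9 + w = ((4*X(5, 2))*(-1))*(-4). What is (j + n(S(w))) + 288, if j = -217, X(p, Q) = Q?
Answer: 1206/17 ≈ 70.941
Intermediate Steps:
w = 23 (w = -9 + ((4*2)*(-1))*(-4) = -9 + (8*(-1))*(-4) = -9 - 8*(-4) = -9 + 32 = 23)
S(V) = 1 (S(V) = -1 + 2 = 1)
n(b) = -b/17 (n(b) = b*(-1/17) = -b/17)
(j + n(S(w))) + 288 = (-217 - 1/17*1) + 288 = (-217 - 1/17) + 288 = -3690/17 + 288 = 1206/17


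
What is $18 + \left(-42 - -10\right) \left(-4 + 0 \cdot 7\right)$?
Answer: $146$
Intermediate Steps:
$18 + \left(-42 - -10\right) \left(-4 + 0 \cdot 7\right) = 18 + \left(-42 + 10\right) \left(-4 + 0\right) = 18 - -128 = 18 + 128 = 146$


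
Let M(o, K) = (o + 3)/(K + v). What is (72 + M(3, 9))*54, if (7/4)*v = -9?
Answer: 3972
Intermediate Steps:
v = -36/7 (v = (4/7)*(-9) = -36/7 ≈ -5.1429)
M(o, K) = (3 + o)/(-36/7 + K) (M(o, K) = (o + 3)/(K - 36/7) = (3 + o)/(-36/7 + K))
(72 + M(3, 9))*54 = (72 + 7*(3 + 3)/(-36 + 7*9))*54 = (72 + 7*6/(-36 + 63))*54 = (72 + 7*6/27)*54 = (72 + 7*(1/27)*6)*54 = (72 + 14/9)*54 = (662/9)*54 = 3972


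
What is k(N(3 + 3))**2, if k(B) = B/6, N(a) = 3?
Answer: 1/4 ≈ 0.25000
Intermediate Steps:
k(B) = B/6 (k(B) = B*(1/6) = B/6)
k(N(3 + 3))**2 = ((1/6)*3)**2 = (1/2)**2 = 1/4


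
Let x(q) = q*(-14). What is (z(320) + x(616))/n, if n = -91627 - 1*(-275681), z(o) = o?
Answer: -4152/92027 ≈ -0.045117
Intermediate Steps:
x(q) = -14*q
n = 184054 (n = -91627 + 275681 = 184054)
(z(320) + x(616))/n = (320 - 14*616)/184054 = (320 - 8624)*(1/184054) = -8304*1/184054 = -4152/92027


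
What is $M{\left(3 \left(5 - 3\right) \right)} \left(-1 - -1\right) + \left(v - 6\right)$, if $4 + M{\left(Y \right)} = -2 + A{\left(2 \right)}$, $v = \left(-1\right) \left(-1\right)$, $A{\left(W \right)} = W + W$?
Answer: $-5$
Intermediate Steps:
$A{\left(W \right)} = 2 W$
$v = 1$
$M{\left(Y \right)} = -2$ ($M{\left(Y \right)} = -4 + \left(-2 + 2 \cdot 2\right) = -4 + \left(-2 + 4\right) = -4 + 2 = -2$)
$M{\left(3 \left(5 - 3\right) \right)} \left(-1 - -1\right) + \left(v - 6\right) = - 2 \left(-1 - -1\right) + \left(1 - 6\right) = - 2 \left(-1 + 1\right) + \left(1 - 6\right) = \left(-2\right) 0 - 5 = 0 - 5 = -5$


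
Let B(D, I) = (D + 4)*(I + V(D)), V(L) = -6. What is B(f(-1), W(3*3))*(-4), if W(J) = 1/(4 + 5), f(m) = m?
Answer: 212/3 ≈ 70.667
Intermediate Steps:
W(J) = ⅑ (W(J) = 1/9 = ⅑)
B(D, I) = (-6 + I)*(4 + D) (B(D, I) = (D + 4)*(I - 6) = (4 + D)*(-6 + I) = (-6 + I)*(4 + D))
B(f(-1), W(3*3))*(-4) = (-24 - 6*(-1) + 4*(⅑) - 1*⅑)*(-4) = (-24 + 6 + 4/9 - ⅑)*(-4) = -53/3*(-4) = 212/3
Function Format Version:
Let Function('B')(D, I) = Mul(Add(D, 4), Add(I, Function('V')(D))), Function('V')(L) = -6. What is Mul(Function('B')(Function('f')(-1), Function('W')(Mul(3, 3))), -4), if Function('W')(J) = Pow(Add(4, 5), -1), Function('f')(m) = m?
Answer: Rational(212, 3) ≈ 70.667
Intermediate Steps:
Function('W')(J) = Rational(1, 9) (Function('W')(J) = Pow(9, -1) = Rational(1, 9))
Function('B')(D, I) = Mul(Add(-6, I), Add(4, D)) (Function('B')(D, I) = Mul(Add(D, 4), Add(I, -6)) = Mul(Add(4, D), Add(-6, I)) = Mul(Add(-6, I), Add(4, D)))
Mul(Function('B')(Function('f')(-1), Function('W')(Mul(3, 3))), -4) = Mul(Add(-24, Mul(-6, -1), Mul(4, Rational(1, 9)), Mul(-1, Rational(1, 9))), -4) = Mul(Add(-24, 6, Rational(4, 9), Rational(-1, 9)), -4) = Mul(Rational(-53, 3), -4) = Rational(212, 3)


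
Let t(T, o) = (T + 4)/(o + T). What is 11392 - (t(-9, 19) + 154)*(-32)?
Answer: 16304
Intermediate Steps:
t(T, o) = (4 + T)/(T + o)
11392 - (t(-9, 19) + 154)*(-32) = 11392 - ((4 - 9)/(-9 + 19) + 154)*(-32) = 11392 - (-5/10 + 154)*(-32) = 11392 - ((⅒)*(-5) + 154)*(-32) = 11392 - (-½ + 154)*(-32) = 11392 - 307*(-32)/2 = 11392 - 1*(-4912) = 11392 + 4912 = 16304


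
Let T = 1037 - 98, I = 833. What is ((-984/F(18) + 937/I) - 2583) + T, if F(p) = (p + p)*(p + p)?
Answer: -73933963/44982 ≈ -1643.6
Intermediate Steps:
T = 939
F(p) = 4*p² (F(p) = (2*p)*(2*p) = 4*p²)
((-984/F(18) + 937/I) - 2583) + T = ((-984/(4*18²) + 937/833) - 2583) + 939 = ((-984/(4*324) + 937*(1/833)) - 2583) + 939 = ((-984/1296 + 937/833) - 2583) + 939 = ((-984*1/1296 + 937/833) - 2583) + 939 = ((-41/54 + 937/833) - 2583) + 939 = (16445/44982 - 2583) + 939 = -116172061/44982 + 939 = -73933963/44982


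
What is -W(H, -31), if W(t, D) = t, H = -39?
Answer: 39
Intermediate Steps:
-W(H, -31) = -1*(-39) = 39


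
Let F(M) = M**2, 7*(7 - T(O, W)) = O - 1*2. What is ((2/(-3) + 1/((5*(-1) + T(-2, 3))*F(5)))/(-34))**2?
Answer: 85849/234090000 ≈ 0.00036673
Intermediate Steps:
T(O, W) = 51/7 - O/7 (T(O, W) = 7 - (O - 1*2)/7 = 7 - (O - 2)/7 = 7 - (-2 + O)/7 = 7 + (2/7 - O/7) = 51/7 - O/7)
((2/(-3) + 1/((5*(-1) + T(-2, 3))*F(5)))/(-34))**2 = ((2/(-3) + 1/((5*(-1) + (51/7 - 1/7*(-2)))*(5**2)))/(-34))**2 = ((2*(-1/3) + 1/((-5 + (51/7 + 2/7))*25))*(-1/34))**2 = ((-2/3 + (1/25)/(-5 + 53/7))*(-1/34))**2 = ((-2/3 + (1/25)/(18/7))*(-1/34))**2 = ((-2/3 + (7/18)*(1/25))*(-1/34))**2 = ((-2/3 + 7/450)*(-1/34))**2 = (-293/450*(-1/34))**2 = (293/15300)**2 = 85849/234090000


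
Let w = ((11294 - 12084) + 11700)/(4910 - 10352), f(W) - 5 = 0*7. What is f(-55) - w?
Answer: 19060/2721 ≈ 7.0048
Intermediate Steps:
f(W) = 5 (f(W) = 5 + 0*7 = 5 + 0 = 5)
w = -5455/2721 (w = (-790 + 11700)/(-5442) = 10910*(-1/5442) = -5455/2721 ≈ -2.0048)
f(-55) - w = 5 - 1*(-5455/2721) = 5 + 5455/2721 = 19060/2721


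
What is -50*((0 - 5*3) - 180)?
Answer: 9750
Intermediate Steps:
-50*((0 - 5*3) - 180) = -50*((0 - 15) - 180) = -50*(-15 - 180) = -50*(-195) = 9750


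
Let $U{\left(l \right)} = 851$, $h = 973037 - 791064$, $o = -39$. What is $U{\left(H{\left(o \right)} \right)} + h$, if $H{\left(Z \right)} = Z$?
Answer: $182824$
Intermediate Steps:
$h = 181973$ ($h = 973037 - 791064 = 181973$)
$U{\left(H{\left(o \right)} \right)} + h = 851 + 181973 = 182824$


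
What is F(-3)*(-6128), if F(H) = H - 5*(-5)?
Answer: -134816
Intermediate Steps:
F(H) = 25 + H (F(H) = H + 25 = 25 + H)
F(-3)*(-6128) = (25 - 3)*(-6128) = 22*(-6128) = -134816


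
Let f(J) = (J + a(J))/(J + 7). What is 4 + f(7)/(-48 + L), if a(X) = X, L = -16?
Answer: 255/64 ≈ 3.9844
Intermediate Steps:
f(J) = 2*J/(7 + J) (f(J) = (J + J)/(J + 7) = (2*J)/(7 + J) = 2*J/(7 + J))
4 + f(7)/(-48 + L) = 4 + (2*7/(7 + 7))/(-48 - 16) = 4 + (2*7/14)/(-64) = 4 - 7/(32*14) = 4 - 1/64*1 = 4 - 1/64 = 255/64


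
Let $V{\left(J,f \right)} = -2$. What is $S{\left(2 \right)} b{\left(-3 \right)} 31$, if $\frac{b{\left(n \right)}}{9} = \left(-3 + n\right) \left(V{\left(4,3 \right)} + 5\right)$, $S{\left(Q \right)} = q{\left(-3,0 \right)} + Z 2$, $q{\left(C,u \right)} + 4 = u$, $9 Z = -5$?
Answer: $25668$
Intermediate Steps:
$Z = - \frac{5}{9}$ ($Z = \frac{1}{9} \left(-5\right) = - \frac{5}{9} \approx -0.55556$)
$q{\left(C,u \right)} = -4 + u$
$S{\left(Q \right)} = - \frac{46}{9}$ ($S{\left(Q \right)} = \left(-4 + 0\right) - \frac{10}{9} = -4 - \frac{10}{9} = - \frac{46}{9}$)
$b{\left(n \right)} = -81 + 27 n$ ($b{\left(n \right)} = 9 \left(-3 + n\right) \left(-2 + 5\right) = 9 \left(-3 + n\right) 3 = 9 \left(-9 + 3 n\right) = -81 + 27 n$)
$S{\left(2 \right)} b{\left(-3 \right)} 31 = - \frac{46 \left(-81 + 27 \left(-3\right)\right)}{9} \cdot 31 = - \frac{46 \left(-81 - 81\right)}{9} \cdot 31 = \left(- \frac{46}{9}\right) \left(-162\right) 31 = 828 \cdot 31 = 25668$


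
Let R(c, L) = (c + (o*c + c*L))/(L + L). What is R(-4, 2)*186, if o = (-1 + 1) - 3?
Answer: 0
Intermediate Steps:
o = -3 (o = 0 - 3 = -3)
R(c, L) = (-2*c + L*c)/(2*L) (R(c, L) = (c + (-3*c + c*L))/(L + L) = (c + (-3*c + L*c))/((2*L)) = (-2*c + L*c)*(1/(2*L)) = (-2*c + L*c)/(2*L))
R(-4, 2)*186 = ((1/2)*(-4) - 1*(-4)/2)*186 = (-2 - 1*(-4)*1/2)*186 = (-2 + 2)*186 = 0*186 = 0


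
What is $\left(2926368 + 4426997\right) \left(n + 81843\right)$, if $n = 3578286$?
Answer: $26914264484085$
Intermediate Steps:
$\left(2926368 + 4426997\right) \left(n + 81843\right) = \left(2926368 + 4426997\right) \left(3578286 + 81843\right) = 7353365 \cdot 3660129 = 26914264484085$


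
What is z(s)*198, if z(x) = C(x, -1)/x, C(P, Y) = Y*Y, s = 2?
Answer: 99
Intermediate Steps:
C(P, Y) = Y²
z(x) = 1/x (z(x) = (-1)²/x = 1/x)
z(s)*198 = 198/2 = (½)*198 = 99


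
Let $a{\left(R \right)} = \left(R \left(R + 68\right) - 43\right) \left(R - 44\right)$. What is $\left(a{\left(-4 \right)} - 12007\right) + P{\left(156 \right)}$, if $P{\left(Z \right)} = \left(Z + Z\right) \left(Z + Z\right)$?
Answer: $99689$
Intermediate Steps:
$a{\left(R \right)} = \left(-44 + R\right) \left(-43 + R \left(68 + R\right)\right)$ ($a{\left(R \right)} = \left(R \left(68 + R\right) - 43\right) \left(-44 + R\right) = \left(-43 + R \left(68 + R\right)\right) \left(-44 + R\right) = \left(-44 + R\right) \left(-43 + R \left(68 + R\right)\right)$)
$P{\left(Z \right)} = 4 Z^{2}$ ($P{\left(Z \right)} = 2 Z 2 Z = 4 Z^{2}$)
$\left(a{\left(-4 \right)} - 12007\right) + P{\left(156 \right)} = \left(\left(1892 + \left(-4\right)^{3} - -12140 + 24 \left(-4\right)^{2}\right) - 12007\right) + 4 \cdot 156^{2} = \left(\left(1892 - 64 + 12140 + 24 \cdot 16\right) - 12007\right) + 4 \cdot 24336 = \left(\left(1892 - 64 + 12140 + 384\right) - 12007\right) + 97344 = \left(14352 - 12007\right) + 97344 = 2345 + 97344 = 99689$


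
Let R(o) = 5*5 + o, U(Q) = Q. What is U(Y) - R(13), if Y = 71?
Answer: 33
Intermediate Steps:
R(o) = 25 + o
U(Y) - R(13) = 71 - (25 + 13) = 71 - 1*38 = 71 - 38 = 33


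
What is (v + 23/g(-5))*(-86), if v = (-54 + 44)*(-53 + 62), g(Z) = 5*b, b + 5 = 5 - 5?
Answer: 195478/25 ≈ 7819.1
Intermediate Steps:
b = -5 (b = -5 + (5 - 5) = -5 + 0 = -5)
g(Z) = -25 (g(Z) = 5*(-5) = -25)
v = -90 (v = -10*9 = -90)
(v + 23/g(-5))*(-86) = (-90 + 23/(-25))*(-86) = (-90 + 23*(-1/25))*(-86) = (-90 - 23/25)*(-86) = -2273/25*(-86) = 195478/25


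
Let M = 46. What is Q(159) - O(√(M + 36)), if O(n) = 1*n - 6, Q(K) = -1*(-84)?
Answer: 90 - √82 ≈ 80.945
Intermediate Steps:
Q(K) = 84
O(n) = -6 + n (O(n) = n - 6 = -6 + n)
Q(159) - O(√(M + 36)) = 84 - (-6 + √(46 + 36)) = 84 - (-6 + √82) = 84 + (6 - √82) = 90 - √82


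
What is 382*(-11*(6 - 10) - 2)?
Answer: 16044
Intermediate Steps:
382*(-11*(6 - 10) - 2) = 382*(-11*(-4) - 2) = 382*(44 - 2) = 382*42 = 16044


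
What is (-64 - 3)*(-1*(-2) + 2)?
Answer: -268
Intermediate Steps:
(-64 - 3)*(-1*(-2) + 2) = -67*(2 + 2) = -67*4 = -268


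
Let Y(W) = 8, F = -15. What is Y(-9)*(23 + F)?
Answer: 64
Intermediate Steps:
Y(-9)*(23 + F) = 8*(23 - 15) = 8*8 = 64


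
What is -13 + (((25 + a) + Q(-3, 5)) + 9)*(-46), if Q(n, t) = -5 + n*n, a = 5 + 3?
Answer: -2129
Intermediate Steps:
a = 8
Q(n, t) = -5 + n²
-13 + (((25 + a) + Q(-3, 5)) + 9)*(-46) = -13 + (((25 + 8) + (-5 + (-3)²)) + 9)*(-46) = -13 + ((33 + (-5 + 9)) + 9)*(-46) = -13 + ((33 + 4) + 9)*(-46) = -13 + (37 + 9)*(-46) = -13 + 46*(-46) = -13 - 2116 = -2129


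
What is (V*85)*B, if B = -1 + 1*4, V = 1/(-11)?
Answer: -255/11 ≈ -23.182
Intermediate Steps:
V = -1/11 ≈ -0.090909
B = 3 (B = -1 + 4 = 3)
(V*85)*B = -1/11*85*3 = -85/11*3 = -255/11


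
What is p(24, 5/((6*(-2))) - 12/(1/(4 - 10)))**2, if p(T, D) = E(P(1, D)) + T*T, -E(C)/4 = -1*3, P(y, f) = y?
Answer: 345744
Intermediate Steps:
E(C) = 12 (E(C) = -(-4)*3 = -4*(-3) = 12)
p(T, D) = 12 + T**2 (p(T, D) = 12 + T*T = 12 + T**2)
p(24, 5/((6*(-2))) - 12/(1/(4 - 10)))**2 = (12 + 24**2)**2 = (12 + 576)**2 = 588**2 = 345744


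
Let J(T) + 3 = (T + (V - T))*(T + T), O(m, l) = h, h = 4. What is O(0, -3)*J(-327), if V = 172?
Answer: -449964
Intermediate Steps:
O(m, l) = 4
J(T) = -3 + 344*T (J(T) = -3 + (T + (172 - T))*(T + T) = -3 + 172*(2*T) = -3 + 344*T)
O(0, -3)*J(-327) = 4*(-3 + 344*(-327)) = 4*(-3 - 112488) = 4*(-112491) = -449964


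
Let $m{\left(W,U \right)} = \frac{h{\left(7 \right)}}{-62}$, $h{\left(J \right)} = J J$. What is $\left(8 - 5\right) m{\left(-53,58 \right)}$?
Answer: $- \frac{147}{62} \approx -2.371$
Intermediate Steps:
$h{\left(J \right)} = J^{2}$
$m{\left(W,U \right)} = - \frac{49}{62}$ ($m{\left(W,U \right)} = \frac{7^{2}}{-62} = 49 \left(- \frac{1}{62}\right) = - \frac{49}{62}$)
$\left(8 - 5\right) m{\left(-53,58 \right)} = \left(8 - 5\right) \left(- \frac{49}{62}\right) = 3 \left(- \frac{49}{62}\right) = - \frac{147}{62}$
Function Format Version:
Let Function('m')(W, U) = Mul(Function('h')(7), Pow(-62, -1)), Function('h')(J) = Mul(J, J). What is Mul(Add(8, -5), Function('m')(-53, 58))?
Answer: Rational(-147, 62) ≈ -2.3710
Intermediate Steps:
Function('h')(J) = Pow(J, 2)
Function('m')(W, U) = Rational(-49, 62) (Function('m')(W, U) = Mul(Pow(7, 2), Pow(-62, -1)) = Mul(49, Rational(-1, 62)) = Rational(-49, 62))
Mul(Add(8, -5), Function('m')(-53, 58)) = Mul(Add(8, -5), Rational(-49, 62)) = Mul(3, Rational(-49, 62)) = Rational(-147, 62)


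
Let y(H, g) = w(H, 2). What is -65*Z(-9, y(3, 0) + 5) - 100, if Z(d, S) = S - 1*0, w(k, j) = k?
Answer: -620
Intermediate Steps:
y(H, g) = H
Z(d, S) = S (Z(d, S) = S + 0 = S)
-65*Z(-9, y(3, 0) + 5) - 100 = -65*(3 + 5) - 100 = -65*8 - 100 = -520 - 100 = -620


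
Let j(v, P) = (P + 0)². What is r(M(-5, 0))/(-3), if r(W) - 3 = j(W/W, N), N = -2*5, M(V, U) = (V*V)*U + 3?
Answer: -103/3 ≈ -34.333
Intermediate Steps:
M(V, U) = 3 + U*V² (M(V, U) = V²*U + 3 = U*V² + 3 = 3 + U*V²)
N = -10
j(v, P) = P²
r(W) = 103 (r(W) = 3 + (-10)² = 3 + 100 = 103)
r(M(-5, 0))/(-3) = 103/(-3) = 103*(-⅓) = -103/3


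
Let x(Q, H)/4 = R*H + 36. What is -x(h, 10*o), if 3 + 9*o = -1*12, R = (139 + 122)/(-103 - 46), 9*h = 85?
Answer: -38856/149 ≈ -260.78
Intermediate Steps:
h = 85/9 (h = (⅑)*85 = 85/9 ≈ 9.4444)
R = -261/149 (R = 261/(-149) = 261*(-1/149) = -261/149 ≈ -1.7517)
o = -5/3 (o = -⅓ + (-1*12)/9 = -⅓ + (⅑)*(-12) = -⅓ - 4/3 = -5/3 ≈ -1.6667)
x(Q, H) = 144 - 1044*H/149 (x(Q, H) = 4*(-261*H/149 + 36) = 4*(36 - 261*H/149) = 144 - 1044*H/149)
-x(h, 10*o) = -(144 - 10440*(-5)/(149*3)) = -(144 - 1044/149*(-50/3)) = -(144 + 17400/149) = -1*38856/149 = -38856/149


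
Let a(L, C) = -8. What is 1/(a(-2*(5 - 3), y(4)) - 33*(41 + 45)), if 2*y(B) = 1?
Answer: -1/2846 ≈ -0.00035137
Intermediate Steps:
y(B) = 1/2 (y(B) = (1/2)*1 = 1/2)
1/(a(-2*(5 - 3), y(4)) - 33*(41 + 45)) = 1/(-8 - 33*(41 + 45)) = 1/(-8 - 33*86) = 1/(-8 - 2838) = 1/(-2846) = -1/2846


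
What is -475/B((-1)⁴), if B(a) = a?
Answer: -475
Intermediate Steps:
-475/B((-1)⁴) = -475/((-1)⁴) = -475/1 = -475*1 = -475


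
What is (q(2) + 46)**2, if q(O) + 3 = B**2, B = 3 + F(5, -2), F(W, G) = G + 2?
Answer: 2704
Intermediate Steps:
F(W, G) = 2 + G
B = 3 (B = 3 + (2 - 2) = 3 + 0 = 3)
q(O) = 6 (q(O) = -3 + 3**2 = -3 + 9 = 6)
(q(2) + 46)**2 = (6 + 46)**2 = 52**2 = 2704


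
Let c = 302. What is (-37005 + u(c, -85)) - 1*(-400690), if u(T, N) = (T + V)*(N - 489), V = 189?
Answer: 81851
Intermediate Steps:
u(T, N) = (-489 + N)*(189 + T) (u(T, N) = (T + 189)*(N - 489) = (189 + T)*(-489 + N) = (-489 + N)*(189 + T))
(-37005 + u(c, -85)) - 1*(-400690) = (-37005 + (-92421 - 489*302 + 189*(-85) - 85*302)) - 1*(-400690) = (-37005 + (-92421 - 147678 - 16065 - 25670)) + 400690 = (-37005 - 281834) + 400690 = -318839 + 400690 = 81851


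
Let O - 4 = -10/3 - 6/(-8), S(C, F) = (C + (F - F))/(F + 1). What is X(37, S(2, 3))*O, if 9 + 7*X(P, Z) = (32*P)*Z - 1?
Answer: 1649/14 ≈ 117.79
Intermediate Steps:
S(C, F) = C/(1 + F) (S(C, F) = (C + 0)/(1 + F) = C/(1 + F))
O = 17/12 (O = 4 + (-10/3 - 6/(-8)) = 4 + (-10*1/3 - 6*(-1/8)) = 4 + (-10/3 + 3/4) = 4 - 31/12 = 17/12 ≈ 1.4167)
X(P, Z) = -10/7 + 32*P*Z/7 (X(P, Z) = -9/7 + ((32*P)*Z - 1)/7 = -9/7 + (32*P*Z - 1)/7 = -9/7 + (-1 + 32*P*Z)/7 = -9/7 + (-1/7 + 32*P*Z/7) = -10/7 + 32*P*Z/7)
X(37, S(2, 3))*O = (-10/7 + (32/7)*37*(2/(1 + 3)))*(17/12) = (-10/7 + (32/7)*37*(2/4))*(17/12) = (-10/7 + (32/7)*37*(2*(1/4)))*(17/12) = (-10/7 + (32/7)*37*(1/2))*(17/12) = (-10/7 + 592/7)*(17/12) = (582/7)*(17/12) = 1649/14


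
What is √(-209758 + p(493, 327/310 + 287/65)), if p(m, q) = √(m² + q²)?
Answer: √(-136266348088 + 806*√157912819445)/806 ≈ 457.46*I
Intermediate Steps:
√(-209758 + p(493, 327/310 + 287/65)) = √(-209758 + √(493² + (327/310 + 287/65)²)) = √(-209758 + √(243049 + (327*(1/310) + 287*(1/65))²)) = √(-209758 + √(243049 + (327/310 + 287/65)²)) = √(-209758 + √(243049 + (4409/806)²)) = √(-209758 + √(243049 + 19439281/649636)) = √(-209758 + √(157912819445/649636)) = √(-209758 + √157912819445/806)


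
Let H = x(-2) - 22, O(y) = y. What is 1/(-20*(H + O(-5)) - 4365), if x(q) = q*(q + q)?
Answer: -1/3985 ≈ -0.00025094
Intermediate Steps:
x(q) = 2*q² (x(q) = q*(2*q) = 2*q²)
H = -14 (H = 2*(-2)² - 22 = 2*4 - 22 = 8 - 22 = -14)
1/(-20*(H + O(-5)) - 4365) = 1/(-20*(-14 - 5) - 4365) = 1/(-20*(-19) - 4365) = 1/(380 - 4365) = 1/(-3985) = -1/3985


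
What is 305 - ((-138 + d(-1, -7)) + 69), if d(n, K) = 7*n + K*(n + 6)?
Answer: 416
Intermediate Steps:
d(n, K) = 7*n + K*(6 + n)
305 - ((-138 + d(-1, -7)) + 69) = 305 - ((-138 + (6*(-7) + 7*(-1) - 7*(-1))) + 69) = 305 - ((-138 + (-42 - 7 + 7)) + 69) = 305 - ((-138 - 42) + 69) = 305 - (-180 + 69) = 305 - 1*(-111) = 305 + 111 = 416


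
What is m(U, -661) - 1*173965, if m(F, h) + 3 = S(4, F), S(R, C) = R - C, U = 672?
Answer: -174636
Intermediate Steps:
m(F, h) = 1 - F (m(F, h) = -3 + (4 - F) = 1 - F)
m(U, -661) - 1*173965 = (1 - 1*672) - 1*173965 = (1 - 672) - 173965 = -671 - 173965 = -174636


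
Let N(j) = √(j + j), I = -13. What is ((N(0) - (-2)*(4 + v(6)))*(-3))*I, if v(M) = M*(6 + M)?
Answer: 5928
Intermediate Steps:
N(j) = √2*√j (N(j) = √(2*j) = √2*√j)
((N(0) - (-2)*(4 + v(6)))*(-3))*I = ((√2*√0 - (-2)*(4 + 6*(6 + 6)))*(-3))*(-13) = ((√2*0 - (-2)*(4 + 6*12))*(-3))*(-13) = ((0 - (-2)*(4 + 72))*(-3))*(-13) = ((0 - (-2)*76)*(-3))*(-13) = ((0 - 1*(-152))*(-3))*(-13) = ((0 + 152)*(-3))*(-13) = (152*(-3))*(-13) = -456*(-13) = 5928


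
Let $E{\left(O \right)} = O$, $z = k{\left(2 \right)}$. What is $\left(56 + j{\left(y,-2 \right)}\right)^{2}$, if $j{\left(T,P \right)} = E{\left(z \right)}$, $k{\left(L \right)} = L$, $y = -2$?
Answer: $3364$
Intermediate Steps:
$z = 2$
$j{\left(T,P \right)} = 2$
$\left(56 + j{\left(y,-2 \right)}\right)^{2} = \left(56 + 2\right)^{2} = 58^{2} = 3364$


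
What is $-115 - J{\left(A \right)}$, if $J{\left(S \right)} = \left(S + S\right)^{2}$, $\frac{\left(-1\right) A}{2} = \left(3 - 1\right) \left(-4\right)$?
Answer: $-1139$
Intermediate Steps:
$A = 16$ ($A = - 2 \left(3 - 1\right) \left(-4\right) = - 2 \cdot 2 \left(-4\right) = \left(-2\right) \left(-8\right) = 16$)
$J{\left(S \right)} = 4 S^{2}$ ($J{\left(S \right)} = \left(2 S\right)^{2} = 4 S^{2}$)
$-115 - J{\left(A \right)} = -115 - 4 \cdot 16^{2} = -115 - 4 \cdot 256 = -115 - 1024 = -1139$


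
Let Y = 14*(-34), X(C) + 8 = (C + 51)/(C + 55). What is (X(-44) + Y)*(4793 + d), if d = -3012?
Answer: -9469577/11 ≈ -8.6087e+5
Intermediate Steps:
X(C) = -8 + (51 + C)/(55 + C) (X(C) = -8 + (C + 51)/(C + 55) = -8 + (51 + C)/(55 + C))
Y = -476
(X(-44) + Y)*(4793 + d) = ((-389 - 7*(-44))/(55 - 44) - 476)*(4793 - 3012) = ((-389 + 308)/11 - 476)*1781 = ((1/11)*(-81) - 476)*1781 = (-81/11 - 476)*1781 = -5317/11*1781 = -9469577/11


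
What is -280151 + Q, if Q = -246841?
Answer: -526992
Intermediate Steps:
-280151 + Q = -280151 - 246841 = -526992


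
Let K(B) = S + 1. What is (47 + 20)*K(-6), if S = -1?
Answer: 0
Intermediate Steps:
K(B) = 0 (K(B) = -1 + 1 = 0)
(47 + 20)*K(-6) = (47 + 20)*0 = 67*0 = 0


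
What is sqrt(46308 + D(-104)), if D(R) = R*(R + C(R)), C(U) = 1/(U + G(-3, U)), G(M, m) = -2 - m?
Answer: 2*sqrt(14294) ≈ 239.11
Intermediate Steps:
C(U) = -1/2 (C(U) = 1/(U + (-2 - U)) = 1/(-2) = -1/2)
D(R) = R*(-1/2 + R) (D(R) = R*(R - 1/2) = R*(-1/2 + R))
sqrt(46308 + D(-104)) = sqrt(46308 - 104*(-1/2 - 104)) = sqrt(46308 - 104*(-209/2)) = sqrt(46308 + 10868) = sqrt(57176) = 2*sqrt(14294)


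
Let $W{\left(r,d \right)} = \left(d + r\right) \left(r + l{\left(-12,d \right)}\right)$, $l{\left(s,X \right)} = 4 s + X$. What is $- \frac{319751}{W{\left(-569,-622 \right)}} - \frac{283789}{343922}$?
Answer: $- \frac{528742357483}{507508155378} \approx -1.0418$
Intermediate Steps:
$l{\left(s,X \right)} = X + 4 s$
$W{\left(r,d \right)} = \left(d + r\right) \left(-48 + d + r\right)$ ($W{\left(r,d \right)} = \left(d + r\right) \left(r + \left(d + 4 \left(-12\right)\right)\right) = \left(d + r\right) \left(r + \left(d - 48\right)\right) = \left(d + r\right) \left(r + \left(-48 + d\right)\right) = \left(d + r\right) \left(-48 + d + r\right)$)
$- \frac{319751}{W{\left(-569,-622 \right)}} - \frac{283789}{343922} = - \frac{319751}{\left(-569\right)^{2} - -353918 - 622 \left(-48 - 622\right) - 569 \left(-48 - 622\right)} - \frac{283789}{343922} = - \frac{319751}{323761 + 353918 - -416740 - -381230} - \frac{283789}{343922} = - \frac{319751}{323761 + 353918 + 416740 + 381230} - \frac{283789}{343922} = - \frac{319751}{1475649} - \frac{283789}{343922} = - \frac{528742357483}{507508155378}$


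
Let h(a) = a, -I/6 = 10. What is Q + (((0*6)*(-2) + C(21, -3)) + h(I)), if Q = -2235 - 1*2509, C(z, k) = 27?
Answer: -4777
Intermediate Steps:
Q = -4744 (Q = -2235 - 2509 = -4744)
I = -60 (I = -6*10 = -60)
Q + (((0*6)*(-2) + C(21, -3)) + h(I)) = -4744 + (((0*6)*(-2) + 27) - 60) = -4744 + ((0*(-2) + 27) - 60) = -4744 + ((0 + 27) - 60) = -4744 + (27 - 60) = -4744 - 33 = -4777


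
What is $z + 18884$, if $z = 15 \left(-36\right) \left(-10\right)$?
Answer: $24284$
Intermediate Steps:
$z = 5400$ ($z = \left(-540\right) \left(-10\right) = 5400$)
$z + 18884 = 5400 + 18884 = 24284$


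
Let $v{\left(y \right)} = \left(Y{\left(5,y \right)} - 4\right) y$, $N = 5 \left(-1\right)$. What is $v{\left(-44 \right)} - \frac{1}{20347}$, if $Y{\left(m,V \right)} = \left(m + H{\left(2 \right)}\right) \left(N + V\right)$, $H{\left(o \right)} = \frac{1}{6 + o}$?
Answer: $\frac{456810495}{40694} \approx 11226.0$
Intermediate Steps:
$N = -5$
$Y{\left(m,V \right)} = \left(-5 + V\right) \left(\frac{1}{8} + m\right)$ ($Y{\left(m,V \right)} = \left(m + \frac{1}{6 + 2}\right) \left(-5 + V\right) = \left(m + \frac{1}{8}\right) \left(-5 + V\right) = \left(\frac{1}{8} + m\right) \left(-5 + V\right) = \left(-5 + V\right) \left(\frac{1}{8} + m\right)$)
$v{\left(y \right)} = y \left(- \frac{237}{8} + \frac{41 y}{8}\right)$ ($v{\left(y \right)} = \left(\left(- \frac{5}{8} - 25 + \frac{y}{8} + y 5\right) - 4\right) y = \left(\left(- \frac{5}{8} - 25 + \frac{y}{8} + 5 y\right) - 4\right) y = \left(\left(- \frac{205}{8} + \frac{41 y}{8}\right) - 4\right) y = \left(- \frac{237}{8} + \frac{41 y}{8}\right) y = y \left(- \frac{237}{8} + \frac{41 y}{8}\right)$)
$v{\left(-44 \right)} - \frac{1}{20347} = \frac{1}{8} \left(-44\right) \left(-237 + 41 \left(-44\right)\right) - \frac{1}{20347} = \frac{1}{8} \left(-44\right) \left(-237 - 1804\right) - \frac{1}{20347} = \frac{1}{8} \left(-44\right) \left(-2041\right) - \frac{1}{20347} = \frac{22451}{2} - \frac{1}{20347} = \frac{456810495}{40694}$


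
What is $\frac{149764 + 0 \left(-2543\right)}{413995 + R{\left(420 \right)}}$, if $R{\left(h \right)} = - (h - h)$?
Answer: $\frac{149764}{413995} \approx 0.36175$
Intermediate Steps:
$R{\left(h \right)} = 0$ ($R{\left(h \right)} = \left(-1\right) 0 = 0$)
$\frac{149764 + 0 \left(-2543\right)}{413995 + R{\left(420 \right)}} = \frac{149764 + 0 \left(-2543\right)}{413995 + 0} = \frac{149764 + 0}{413995} = 149764 \cdot \frac{1}{413995} = \frac{149764}{413995}$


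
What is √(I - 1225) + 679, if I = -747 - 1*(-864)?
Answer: 679 + 2*I*√277 ≈ 679.0 + 33.287*I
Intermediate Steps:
I = 117 (I = -747 + 864 = 117)
√(I - 1225) + 679 = √(117 - 1225) + 679 = √(-1108) + 679 = 2*I*√277 + 679 = 679 + 2*I*√277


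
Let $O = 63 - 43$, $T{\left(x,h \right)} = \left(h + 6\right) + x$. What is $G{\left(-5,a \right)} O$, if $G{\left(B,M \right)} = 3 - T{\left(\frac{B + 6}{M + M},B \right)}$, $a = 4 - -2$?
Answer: $\frac{115}{3} \approx 38.333$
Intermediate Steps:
$a = 6$ ($a = 4 + 2 = 6$)
$T{\left(x,h \right)} = 6 + h + x$ ($T{\left(x,h \right)} = \left(6 + h\right) + x = 6 + h + x$)
$G{\left(B,M \right)} = -3 - B - \frac{6 + B}{2 M}$ ($G{\left(B,M \right)} = 3 - \left(6 + B + \frac{B + 6}{M + M}\right) = 3 - \left(6 + B + \frac{6 + B}{2 M}\right) = -3 - B - \frac{6 + B}{2 M}$)
$O = 20$ ($O = 63 - 43 = 20$)
$G{\left(-5,a \right)} O = \frac{-3 - - \frac{5}{2} + 6 \left(-3 - -5\right)}{6} \cdot 20 = \frac{-3 + \frac{5}{2} + 6 \left(-3 + 5\right)}{6} \cdot 20 = \frac{-3 + \frac{5}{2} + 6 \cdot 2}{6} \cdot 20 = \frac{-3 + \frac{5}{2} + 12}{6} \cdot 20 = \frac{1}{6} \cdot \frac{23}{2} \cdot 20 = \frac{23}{12} \cdot 20 = \frac{115}{3}$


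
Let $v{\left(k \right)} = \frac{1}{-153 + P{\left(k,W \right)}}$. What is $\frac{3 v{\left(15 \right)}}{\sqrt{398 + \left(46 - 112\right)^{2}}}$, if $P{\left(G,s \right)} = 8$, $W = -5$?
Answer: $- \frac{3 \sqrt{4754}}{689330} \approx -0.00030007$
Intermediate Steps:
$v{\left(k \right)} = - \frac{1}{145}$ ($v{\left(k \right)} = \frac{1}{-153 + 8} = \frac{1}{-145} = - \frac{1}{145}$)
$\frac{3 v{\left(15 \right)}}{\sqrt{398 + \left(46 - 112\right)^{2}}} = \frac{3 \left(- \frac{1}{145}\right)}{\sqrt{398 + \left(46 - 112\right)^{2}}} = - \frac{3}{145 \sqrt{398 + \left(-66\right)^{2}}} = - \frac{3}{145 \sqrt{398 + 4356}} = - \frac{3}{145 \sqrt{4754}} = - \frac{3 \frac{\sqrt{4754}}{4754}}{145} = - \frac{3 \sqrt{4754}}{689330}$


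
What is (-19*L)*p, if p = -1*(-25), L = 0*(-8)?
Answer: 0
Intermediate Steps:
L = 0
p = 25
(-19*L)*p = -19*0*25 = 0*25 = 0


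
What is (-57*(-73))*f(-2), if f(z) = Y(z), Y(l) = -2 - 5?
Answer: -29127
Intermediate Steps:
Y(l) = -7
f(z) = -7
(-57*(-73))*f(-2) = -57*(-73)*(-7) = 4161*(-7) = -29127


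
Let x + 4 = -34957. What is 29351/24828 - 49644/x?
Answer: 2258701543/868011708 ≈ 2.6022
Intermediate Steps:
x = -34961 (x = -4 - 34957 = -34961)
29351/24828 - 49644/x = 29351/24828 - 49644/(-34961) = 29351*(1/24828) - 49644*(-1/34961) = 29351/24828 + 49644/34961 = 2258701543/868011708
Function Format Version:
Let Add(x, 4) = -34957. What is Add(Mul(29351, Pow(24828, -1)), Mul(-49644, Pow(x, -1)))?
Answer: Rational(2258701543, 868011708) ≈ 2.6022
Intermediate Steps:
x = -34961 (x = Add(-4, -34957) = -34961)
Add(Mul(29351, Pow(24828, -1)), Mul(-49644, Pow(x, -1))) = Add(Mul(29351, Pow(24828, -1)), Mul(-49644, Pow(-34961, -1))) = Add(Mul(29351, Rational(1, 24828)), Mul(-49644, Rational(-1, 34961))) = Add(Rational(29351, 24828), Rational(49644, 34961)) = Rational(2258701543, 868011708)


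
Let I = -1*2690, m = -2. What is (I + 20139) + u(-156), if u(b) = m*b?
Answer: 17761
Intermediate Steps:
I = -2690
u(b) = -2*b
(I + 20139) + u(-156) = (-2690 + 20139) - 2*(-156) = 17449 + 312 = 17761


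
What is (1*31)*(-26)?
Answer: -806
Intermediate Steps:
(1*31)*(-26) = 31*(-26) = -806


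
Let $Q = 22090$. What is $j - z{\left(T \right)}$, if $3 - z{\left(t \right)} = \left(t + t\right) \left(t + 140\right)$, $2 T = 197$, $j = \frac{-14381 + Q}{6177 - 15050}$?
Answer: $\frac{833718281}{17746} \approx 46981.0$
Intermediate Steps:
$j = - \frac{7709}{8873}$ ($j = \frac{-14381 + 22090}{6177 - 15050} = \frac{7709}{-8873} = 7709 \left(- \frac{1}{8873}\right) = - \frac{7709}{8873} \approx -0.86882$)
$T = \frac{197}{2}$ ($T = \frac{1}{2} \cdot 197 = \frac{197}{2} \approx 98.5$)
$z{\left(t \right)} = 3 - 2 t \left(140 + t\right)$ ($z{\left(t \right)} = 3 - \left(t + t\right) \left(t + 140\right) = 3 - 2 t \left(140 + t\right)$)
$j - z{\left(T \right)} = - \frac{7709}{8873} - \left(3 - 27580 - 2 \left(\frac{197}{2}\right)^{2}\right) = - \frac{7709}{8873} - \left(3 - 27580 - \frac{38809}{2}\right) = - \frac{7709}{8873} - - \frac{93963}{2} = - \frac{7709}{8873} + \frac{93963}{2} = \frac{833718281}{17746}$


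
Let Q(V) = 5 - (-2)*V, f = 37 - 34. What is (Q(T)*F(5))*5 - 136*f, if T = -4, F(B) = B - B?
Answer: -408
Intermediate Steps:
F(B) = 0
f = 3
Q(V) = 5 + 2*V
(Q(T)*F(5))*5 - 136*f = ((5 + 2*(-4))*0)*5 - 136*3 = ((5 - 8)*0)*5 - 408 = -3*0*5 - 408 = 0*5 - 408 = 0 - 408 = -408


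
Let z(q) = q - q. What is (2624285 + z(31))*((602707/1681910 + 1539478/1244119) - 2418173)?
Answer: -2655784000827162222352849/418499237458 ≈ -6.3460e+12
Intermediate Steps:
z(q) = 0
(2624285 + z(31))*((602707/1681910 + 1539478/1244119) - 2418173) = (2624285 + 0)*((602707/1681910 + 1539478/1244119) - 2418173) = 2624285*((602707*(1/1681910) + 1539478*(1/1244119)) - 2418173) = 2624285*((602707/1681910 + 1539478/1244119) - 2418173) = 2624285*(3339102673113/2092496187290 - 2418173) = 2624285*(-5060014443604948057/2092496187290) = -2655784000827162222352849/418499237458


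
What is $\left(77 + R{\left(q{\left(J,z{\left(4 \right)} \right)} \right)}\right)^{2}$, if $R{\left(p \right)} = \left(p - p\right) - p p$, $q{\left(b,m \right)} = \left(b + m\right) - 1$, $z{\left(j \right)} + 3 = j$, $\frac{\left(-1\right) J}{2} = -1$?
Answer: $5329$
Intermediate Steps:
$J = 2$ ($J = \left(-2\right) \left(-1\right) = 2$)
$z{\left(j \right)} = -3 + j$
$q{\left(b,m \right)} = -1 + b + m$
$R{\left(p \right)} = - p^{2}$ ($R{\left(p \right)} = 0 - p^{2} = - p^{2}$)
$\left(77 + R{\left(q{\left(J,z{\left(4 \right)} \right)} \right)}\right)^{2} = \left(77 - \left(-1 + 2 + \left(-3 + 4\right)\right)^{2}\right)^{2} = \left(77 - \left(-1 + 2 + 1\right)^{2}\right)^{2} = \left(77 - 2^{2}\right)^{2} = \left(77 - 4\right)^{2} = 73^{2} = 5329$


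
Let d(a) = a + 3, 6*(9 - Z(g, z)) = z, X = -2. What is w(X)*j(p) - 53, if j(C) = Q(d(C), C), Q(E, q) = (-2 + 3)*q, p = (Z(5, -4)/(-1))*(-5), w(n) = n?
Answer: -449/3 ≈ -149.67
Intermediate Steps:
Z(g, z) = 9 - z/6
p = 145/3 (p = ((9 - ⅙*(-4))/(-1))*(-5) = ((9 + ⅔)*(-1))*(-5) = ((29/3)*(-1))*(-5) = -29/3*(-5) = 145/3 ≈ 48.333)
d(a) = 3 + a
Q(E, q) = q (Q(E, q) = 1*q = q)
j(C) = C
w(X)*j(p) - 53 = -2*145/3 - 53 = -290/3 - 53 = -449/3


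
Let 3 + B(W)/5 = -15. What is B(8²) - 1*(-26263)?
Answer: 26173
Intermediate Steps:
B(W) = -90 (B(W) = -15 + 5*(-15) = -15 - 75 = -90)
B(8²) - 1*(-26263) = -90 - 1*(-26263) = -90 + 26263 = 26173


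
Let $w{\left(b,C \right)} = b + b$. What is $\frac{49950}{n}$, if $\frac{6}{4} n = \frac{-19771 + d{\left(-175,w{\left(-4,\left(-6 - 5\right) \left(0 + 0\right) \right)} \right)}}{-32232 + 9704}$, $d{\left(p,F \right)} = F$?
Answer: $\frac{562636800}{6593} \approx 85339.0$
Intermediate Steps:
$w{\left(b,C \right)} = 2 b$
$n = \frac{6593}{11264}$ ($n = \frac{2 \frac{-19771 + 2 \left(-4\right)}{-32232 + 9704}}{3} = \frac{2 \frac{-19771 - 8}{-22528}}{3} = \frac{2 \left(\left(-19779\right) \left(- \frac{1}{22528}\right)\right)}{3} = \frac{2}{3} \cdot \frac{19779}{22528} = \frac{6593}{11264} \approx 0.58532$)
$\frac{49950}{n} = \frac{49950}{\frac{6593}{11264}} = 49950 \cdot \frac{11264}{6593} = \frac{562636800}{6593}$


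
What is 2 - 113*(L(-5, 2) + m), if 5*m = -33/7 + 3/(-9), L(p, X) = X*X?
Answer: -35272/105 ≈ -335.92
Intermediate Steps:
L(p, X) = X²
m = -106/105 (m = (-33/7 + 3/(-9))/5 = (-33*⅐ + 3*(-⅑))/5 = (-33/7 - ⅓)/5 = (⅕)*(-106/21) = -106/105 ≈ -1.0095)
2 - 113*(L(-5, 2) + m) = 2 - 113*(2² - 106/105) = 2 - 113*(4 - 106/105) = 2 - 113*314/105 = 2 - 35482/105 = -35272/105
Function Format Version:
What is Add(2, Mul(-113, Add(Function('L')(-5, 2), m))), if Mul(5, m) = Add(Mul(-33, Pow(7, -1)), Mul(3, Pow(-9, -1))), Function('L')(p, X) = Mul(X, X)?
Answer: Rational(-35272, 105) ≈ -335.92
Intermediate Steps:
Function('L')(p, X) = Pow(X, 2)
m = Rational(-106, 105) (m = Mul(Rational(1, 5), Add(Mul(-33, Pow(7, -1)), Mul(3, Pow(-9, -1)))) = Mul(Rational(1, 5), Add(Mul(-33, Rational(1, 7)), Mul(3, Rational(-1, 9)))) = Mul(Rational(1, 5), Add(Rational(-33, 7), Rational(-1, 3))) = Mul(Rational(1, 5), Rational(-106, 21)) = Rational(-106, 105) ≈ -1.0095)
Add(2, Mul(-113, Add(Function('L')(-5, 2), m))) = Add(2, Mul(-113, Add(Pow(2, 2), Rational(-106, 105)))) = Add(2, Mul(-113, Add(4, Rational(-106, 105)))) = Add(2, Mul(-113, Rational(314, 105))) = Add(2, Rational(-35482, 105)) = Rational(-35272, 105)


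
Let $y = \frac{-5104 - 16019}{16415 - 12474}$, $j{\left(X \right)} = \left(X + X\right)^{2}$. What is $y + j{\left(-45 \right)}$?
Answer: $\frac{31900977}{3941} \approx 8094.6$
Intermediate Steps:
$j{\left(X \right)} = 4 X^{2}$ ($j{\left(X \right)} = \left(2 X\right)^{2} = 4 X^{2}$)
$y = - \frac{21123}{3941} \approx -5.3598$
$y + j{\left(-45 \right)} = - \frac{21123}{3941} + 4 \left(-45\right)^{2} = - \frac{21123}{3941} + 4 \cdot 2025 = - \frac{21123}{3941} + 8100 = \frac{31900977}{3941}$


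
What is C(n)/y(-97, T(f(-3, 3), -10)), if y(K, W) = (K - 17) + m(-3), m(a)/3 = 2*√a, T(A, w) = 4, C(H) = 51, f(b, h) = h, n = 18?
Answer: -323/728 - 17*I*√3/728 ≈ -0.44368 - 0.040446*I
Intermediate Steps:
m(a) = 6*√a (m(a) = 3*(2*√a) = 6*√a)
y(K, W) = -17 + K + 6*I*√3 (y(K, W) = (K - 17) + 6*√(-3) = (-17 + K) + 6*(I*√3) = (-17 + K) + 6*I*√3 = -17 + K + 6*I*√3)
C(n)/y(-97, T(f(-3, 3), -10)) = 51/(-17 - 97 + 6*I*√3) = 51/(-114 + 6*I*√3)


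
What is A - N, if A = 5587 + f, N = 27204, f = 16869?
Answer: -4748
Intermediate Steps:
A = 22456 (A = 5587 + 16869 = 22456)
A - N = 22456 - 1*27204 = 22456 - 27204 = -4748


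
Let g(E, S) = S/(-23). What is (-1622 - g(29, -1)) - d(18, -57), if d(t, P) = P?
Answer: -35996/23 ≈ -1565.0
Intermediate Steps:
g(E, S) = -S/23 (g(E, S) = S*(-1/23) = -S/23)
(-1622 - g(29, -1)) - d(18, -57) = (-1622 - (-1)*(-1)/23) - 1*(-57) = (-1622 - 1*1/23) + 57 = (-1622 - 1/23) + 57 = -37307/23 + 57 = -35996/23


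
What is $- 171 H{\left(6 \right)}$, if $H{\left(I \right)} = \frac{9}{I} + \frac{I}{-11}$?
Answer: $- \frac{3591}{22} \approx -163.23$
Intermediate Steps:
$H{\left(I \right)} = \frac{9}{I} - \frac{I}{11}$ ($H{\left(I \right)} = \frac{9}{I} + I \left(- \frac{1}{11}\right) = \frac{9}{I} - \frac{I}{11}$)
$- 171 H{\left(6 \right)} = - 171 \left(\frac{9}{6} - \frac{6}{11}\right) = - 171 \left(9 \cdot \frac{1}{6} - \frac{6}{11}\right) = - 171 \left(\frac{3}{2} - \frac{6}{11}\right) = \left(-171\right) \frac{21}{22} = - \frac{3591}{22}$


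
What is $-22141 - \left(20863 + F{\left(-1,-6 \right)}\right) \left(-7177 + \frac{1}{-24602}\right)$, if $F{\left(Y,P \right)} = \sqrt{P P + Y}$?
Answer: $\frac{3683205050083}{24602} + \frac{176568555 \sqrt{35}}{24602} \approx 1.4975 \cdot 10^{8}$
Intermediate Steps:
$F{\left(Y,P \right)} = \sqrt{Y + P^{2}}$ ($F{\left(Y,P \right)} = \sqrt{P^{2} + Y} = \sqrt{Y + P^{2}}$)
$-22141 - \left(20863 + F{\left(-1,-6 \right)}\right) \left(-7177 + \frac{1}{-24602}\right) = -22141 - \left(20863 + \sqrt{-1 + \left(-6\right)^{2}}\right) \left(-7177 + \frac{1}{-24602}\right) = -22141 - \left(20863 + \sqrt{-1 + 36}\right) \left(-7177 - \frac{1}{24602}\right) = -22141 - \left(20863 + \sqrt{35}\right) \left(- \frac{176568555}{24602}\right) = -22141 - \left(- \frac{3683749762965}{24602} - \frac{176568555 \sqrt{35}}{24602}\right) = -22141 + \left(\frac{3683749762965}{24602} + \frac{176568555 \sqrt{35}}{24602}\right) = \frac{3683205050083}{24602} + \frac{176568555 \sqrt{35}}{24602}$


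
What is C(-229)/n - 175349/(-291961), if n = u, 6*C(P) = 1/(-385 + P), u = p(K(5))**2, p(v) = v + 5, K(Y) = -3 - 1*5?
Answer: 5813579483/9680258916 ≈ 0.60056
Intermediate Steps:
K(Y) = -8 (K(Y) = -3 - 5 = -8)
p(v) = 5 + v
u = 9 (u = (5 - 8)**2 = (-3)**2 = 9)
C(P) = 1/(6*(-385 + P))
n = 9
C(-229)/n - 175349/(-291961) = (1/(6*(-385 - 229)))/9 - 175349/(-291961) = ((1/6)/(-614))*(1/9) - 175349*(-1/291961) = ((1/6)*(-1/614))*(1/9) + 175349/291961 = -1/3684*1/9 + 175349/291961 = -1/33156 + 175349/291961 = 5813579483/9680258916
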